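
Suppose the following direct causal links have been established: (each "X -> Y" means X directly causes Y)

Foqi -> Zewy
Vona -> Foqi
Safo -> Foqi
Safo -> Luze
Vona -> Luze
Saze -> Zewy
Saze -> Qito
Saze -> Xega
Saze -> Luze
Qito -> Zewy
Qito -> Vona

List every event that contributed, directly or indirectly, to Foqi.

Immediate causes of Foqi: Safo, Vona.
Further upstream: Saze, Qito.

Qito, Safo, Saze, Vona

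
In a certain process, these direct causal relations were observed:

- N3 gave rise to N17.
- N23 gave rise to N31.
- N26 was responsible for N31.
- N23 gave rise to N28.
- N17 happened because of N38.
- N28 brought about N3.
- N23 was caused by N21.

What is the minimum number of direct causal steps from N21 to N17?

Shortest chain: N21 → N23 → N28 → N3 → N17.

4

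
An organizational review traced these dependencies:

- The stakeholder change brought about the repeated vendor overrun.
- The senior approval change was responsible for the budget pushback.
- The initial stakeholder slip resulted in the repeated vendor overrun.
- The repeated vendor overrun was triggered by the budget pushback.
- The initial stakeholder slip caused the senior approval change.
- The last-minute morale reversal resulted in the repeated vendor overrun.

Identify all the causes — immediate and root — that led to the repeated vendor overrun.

Immediate causes of the repeated vendor overrun: the initial stakeholder slip, the last-minute morale reversal, the stakeholder change, the budget pushback.
Further upstream: the senior approval change.

the budget pushback, the initial stakeholder slip, the last-minute morale reversal, the senior approval change, the stakeholder change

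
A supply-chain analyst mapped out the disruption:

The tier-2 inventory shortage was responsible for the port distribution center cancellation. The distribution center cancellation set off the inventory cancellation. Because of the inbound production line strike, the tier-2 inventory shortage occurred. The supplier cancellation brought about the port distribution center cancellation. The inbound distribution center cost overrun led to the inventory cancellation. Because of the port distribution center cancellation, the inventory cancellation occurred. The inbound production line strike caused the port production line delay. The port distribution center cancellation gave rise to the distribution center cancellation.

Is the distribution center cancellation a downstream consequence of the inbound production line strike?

Yes

There is a causal chain: the inbound production line strike → the tier-2 inventory shortage → the port distribution center cancellation → the distribution center cancellation.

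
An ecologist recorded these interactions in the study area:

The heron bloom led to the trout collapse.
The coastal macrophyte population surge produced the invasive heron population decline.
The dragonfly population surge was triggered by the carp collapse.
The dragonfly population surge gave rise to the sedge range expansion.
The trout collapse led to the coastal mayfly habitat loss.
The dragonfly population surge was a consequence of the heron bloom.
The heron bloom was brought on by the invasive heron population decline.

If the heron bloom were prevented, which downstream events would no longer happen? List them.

Downstream of the heron bloom: the trout collapse, the coastal mayfly habitat loss, the dragonfly population surge, the sedge range expansion.
Of those, still caused via another path: the dragonfly population surge, the sedge range expansion.
The remainder have no surviving cause.

the coastal mayfly habitat loss, the trout collapse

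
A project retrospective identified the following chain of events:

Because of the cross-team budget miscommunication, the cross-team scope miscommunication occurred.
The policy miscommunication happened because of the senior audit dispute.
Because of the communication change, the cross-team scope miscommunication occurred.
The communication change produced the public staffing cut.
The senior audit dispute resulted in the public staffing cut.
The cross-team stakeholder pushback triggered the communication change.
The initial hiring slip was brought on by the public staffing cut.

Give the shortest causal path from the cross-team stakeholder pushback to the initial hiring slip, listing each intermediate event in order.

the cross-team stakeholder pushback → the communication change
the communication change → the public staffing cut
the public staffing cut → the initial hiring slip
Length: 3 steps.

the cross-team stakeholder pushback → the communication change → the public staffing cut → the initial hiring slip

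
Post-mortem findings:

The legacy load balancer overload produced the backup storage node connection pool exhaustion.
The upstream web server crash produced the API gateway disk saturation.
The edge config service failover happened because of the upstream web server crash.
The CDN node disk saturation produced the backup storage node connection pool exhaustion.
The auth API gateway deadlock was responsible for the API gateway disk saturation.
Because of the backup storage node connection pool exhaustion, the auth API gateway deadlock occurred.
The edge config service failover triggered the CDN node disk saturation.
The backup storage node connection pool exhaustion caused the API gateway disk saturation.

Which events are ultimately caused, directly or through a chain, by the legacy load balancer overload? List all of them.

the API gateway disk saturation, the auth API gateway deadlock, the backup storage node connection pool exhaustion

Direct effects: the backup storage node connection pool exhaustion.
2 steps out: the auth API gateway deadlock, the API gateway disk saturation.
Not reachable from it: the upstream web server crash, the edge config service failover, the CDN node disk saturation.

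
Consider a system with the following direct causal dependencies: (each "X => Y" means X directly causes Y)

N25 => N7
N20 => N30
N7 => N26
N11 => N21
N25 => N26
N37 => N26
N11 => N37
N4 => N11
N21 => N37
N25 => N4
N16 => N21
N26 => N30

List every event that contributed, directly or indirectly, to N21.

Immediate causes of N21: N11, N16.
Further upstream: N25, N4.

N11, N16, N25, N4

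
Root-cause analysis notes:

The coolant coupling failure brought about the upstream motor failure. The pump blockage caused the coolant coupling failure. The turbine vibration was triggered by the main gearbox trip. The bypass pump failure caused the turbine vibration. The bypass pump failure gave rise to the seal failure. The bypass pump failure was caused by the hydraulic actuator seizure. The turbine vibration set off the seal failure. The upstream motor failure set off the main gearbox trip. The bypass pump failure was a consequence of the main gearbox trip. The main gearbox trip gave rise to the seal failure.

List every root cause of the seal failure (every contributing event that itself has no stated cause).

Tracing upstream from the seal failure: the seal failure ← the main gearbox trip ← the upstream motor failure ← the coolant coupling failure ← the pump blockage.
A separate upstream branch: the seal failure ← the bypass pump failure ← the hydraulic actuator seizure.
Each of those chain origins has no stated cause.

the hydraulic actuator seizure, the pump blockage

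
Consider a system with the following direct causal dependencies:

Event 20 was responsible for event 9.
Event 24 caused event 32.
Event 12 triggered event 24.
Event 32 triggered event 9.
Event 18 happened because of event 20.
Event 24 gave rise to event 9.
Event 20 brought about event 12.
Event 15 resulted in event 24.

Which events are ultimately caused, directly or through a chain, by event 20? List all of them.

event 12, event 18, event 24, event 32, event 9

Direct effects: event 18, event 12, event 9.
2 steps out: event 24.
3 steps out: event 32.
Not reachable from it: event 15.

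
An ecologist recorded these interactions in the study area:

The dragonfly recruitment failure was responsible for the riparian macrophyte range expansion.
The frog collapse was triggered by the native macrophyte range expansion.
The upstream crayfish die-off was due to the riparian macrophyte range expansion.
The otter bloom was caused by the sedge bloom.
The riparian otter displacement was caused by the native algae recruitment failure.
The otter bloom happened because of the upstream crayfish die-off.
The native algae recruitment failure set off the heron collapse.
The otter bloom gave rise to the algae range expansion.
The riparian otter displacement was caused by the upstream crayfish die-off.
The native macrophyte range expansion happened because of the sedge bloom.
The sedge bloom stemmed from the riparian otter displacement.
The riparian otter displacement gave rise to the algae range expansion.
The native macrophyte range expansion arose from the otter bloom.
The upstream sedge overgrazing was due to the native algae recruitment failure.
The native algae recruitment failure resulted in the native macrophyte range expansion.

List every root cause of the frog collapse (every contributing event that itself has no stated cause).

the dragonfly recruitment failure, the native algae recruitment failure

Tracing upstream from the frog collapse: the frog collapse ← the native macrophyte range expansion ← the native algae recruitment failure.
A separate upstream branch: the frog collapse ← the native macrophyte range expansion ← the otter bloom ← the upstream crayfish die-off ← the riparian macrophyte range expansion ← the dragonfly recruitment failure.
Each of those chain origins has no stated cause.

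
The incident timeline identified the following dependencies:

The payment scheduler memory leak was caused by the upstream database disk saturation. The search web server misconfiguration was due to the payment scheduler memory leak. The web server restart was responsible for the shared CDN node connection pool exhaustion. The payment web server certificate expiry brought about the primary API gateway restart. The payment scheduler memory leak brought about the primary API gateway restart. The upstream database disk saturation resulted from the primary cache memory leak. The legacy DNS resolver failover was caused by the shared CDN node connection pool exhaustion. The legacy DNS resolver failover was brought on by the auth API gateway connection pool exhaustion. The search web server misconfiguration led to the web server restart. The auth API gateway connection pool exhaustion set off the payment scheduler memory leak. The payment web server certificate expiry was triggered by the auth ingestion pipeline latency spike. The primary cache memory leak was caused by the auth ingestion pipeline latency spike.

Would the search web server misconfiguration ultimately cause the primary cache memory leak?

The search web server misconfiguration leads to the web server restart, the shared CDN node connection pool exhaustion, the legacy DNS resolver failover; the primary cache memory leak is not among them.

No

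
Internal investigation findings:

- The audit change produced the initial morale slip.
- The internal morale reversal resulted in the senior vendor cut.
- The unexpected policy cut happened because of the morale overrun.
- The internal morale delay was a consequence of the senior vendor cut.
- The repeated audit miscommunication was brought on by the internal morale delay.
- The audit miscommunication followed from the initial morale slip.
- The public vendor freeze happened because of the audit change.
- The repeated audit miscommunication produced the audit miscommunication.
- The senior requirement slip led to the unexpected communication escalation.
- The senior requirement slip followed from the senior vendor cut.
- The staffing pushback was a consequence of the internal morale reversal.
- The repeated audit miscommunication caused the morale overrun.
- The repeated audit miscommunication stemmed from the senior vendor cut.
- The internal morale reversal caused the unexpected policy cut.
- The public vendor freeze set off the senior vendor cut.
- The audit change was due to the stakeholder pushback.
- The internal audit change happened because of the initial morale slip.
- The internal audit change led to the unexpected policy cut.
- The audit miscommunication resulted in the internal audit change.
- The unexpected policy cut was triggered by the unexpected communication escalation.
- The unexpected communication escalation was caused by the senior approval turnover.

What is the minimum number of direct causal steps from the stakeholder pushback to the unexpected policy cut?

Shortest chain: the stakeholder pushback → the audit change → the initial morale slip → the internal audit change → the unexpected policy cut.

4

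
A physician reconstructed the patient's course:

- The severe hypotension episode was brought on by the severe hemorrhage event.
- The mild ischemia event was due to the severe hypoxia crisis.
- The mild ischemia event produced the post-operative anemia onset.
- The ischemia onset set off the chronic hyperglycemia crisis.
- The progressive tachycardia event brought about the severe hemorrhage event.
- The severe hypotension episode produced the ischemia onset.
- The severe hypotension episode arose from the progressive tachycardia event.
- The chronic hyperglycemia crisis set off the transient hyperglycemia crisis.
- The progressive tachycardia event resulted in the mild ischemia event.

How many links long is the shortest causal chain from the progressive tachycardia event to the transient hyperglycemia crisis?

4

Shortest chain: the progressive tachycardia event → the severe hypotension episode → the ischemia onset → the chronic hyperglycemia crisis → the transient hyperglycemia crisis.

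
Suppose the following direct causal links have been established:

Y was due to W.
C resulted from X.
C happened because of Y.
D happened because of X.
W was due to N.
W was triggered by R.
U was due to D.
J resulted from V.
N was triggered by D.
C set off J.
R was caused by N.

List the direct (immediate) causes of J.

Upstream contributors include X, D, N, R, W, Y, but only C, V feed directly into J.

C, V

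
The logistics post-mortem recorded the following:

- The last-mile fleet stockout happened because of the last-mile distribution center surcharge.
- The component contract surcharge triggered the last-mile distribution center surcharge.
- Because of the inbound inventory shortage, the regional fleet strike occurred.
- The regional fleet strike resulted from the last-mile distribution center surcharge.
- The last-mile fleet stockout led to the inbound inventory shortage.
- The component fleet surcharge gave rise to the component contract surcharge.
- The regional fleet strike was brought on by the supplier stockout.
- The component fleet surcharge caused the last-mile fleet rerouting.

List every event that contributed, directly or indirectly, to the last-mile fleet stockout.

Immediate cause of the last-mile fleet stockout: the last-mile distribution center surcharge.
Further upstream: the component fleet surcharge, the component contract surcharge.

the component contract surcharge, the component fleet surcharge, the last-mile distribution center surcharge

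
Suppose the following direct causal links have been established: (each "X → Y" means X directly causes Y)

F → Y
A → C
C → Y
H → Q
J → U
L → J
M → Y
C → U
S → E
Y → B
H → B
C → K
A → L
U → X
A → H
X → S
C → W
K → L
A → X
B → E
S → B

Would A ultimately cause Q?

There is a causal chain: A → H → Q.

Yes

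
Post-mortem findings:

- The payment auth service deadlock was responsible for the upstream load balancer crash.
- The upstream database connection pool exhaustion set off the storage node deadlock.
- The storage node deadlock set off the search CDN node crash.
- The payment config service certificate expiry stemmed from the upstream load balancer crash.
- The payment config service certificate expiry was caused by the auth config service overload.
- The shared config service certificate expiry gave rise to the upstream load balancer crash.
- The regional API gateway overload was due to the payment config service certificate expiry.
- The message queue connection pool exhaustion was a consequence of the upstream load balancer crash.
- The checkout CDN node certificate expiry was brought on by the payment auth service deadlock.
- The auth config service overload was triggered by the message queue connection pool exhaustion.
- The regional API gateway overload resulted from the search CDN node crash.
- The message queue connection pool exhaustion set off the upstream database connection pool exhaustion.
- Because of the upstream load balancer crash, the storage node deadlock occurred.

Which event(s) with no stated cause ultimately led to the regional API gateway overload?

Tracing upstream from the regional API gateway overload: the regional API gateway overload ← the payment config service certificate expiry ← the upstream load balancer crash ← the payment auth service deadlock.
A separate upstream branch: the regional API gateway overload ← the payment config service certificate expiry ← the upstream load balancer crash ← the shared config service certificate expiry.
Each of those chain origins has no stated cause.

the payment auth service deadlock, the shared config service certificate expiry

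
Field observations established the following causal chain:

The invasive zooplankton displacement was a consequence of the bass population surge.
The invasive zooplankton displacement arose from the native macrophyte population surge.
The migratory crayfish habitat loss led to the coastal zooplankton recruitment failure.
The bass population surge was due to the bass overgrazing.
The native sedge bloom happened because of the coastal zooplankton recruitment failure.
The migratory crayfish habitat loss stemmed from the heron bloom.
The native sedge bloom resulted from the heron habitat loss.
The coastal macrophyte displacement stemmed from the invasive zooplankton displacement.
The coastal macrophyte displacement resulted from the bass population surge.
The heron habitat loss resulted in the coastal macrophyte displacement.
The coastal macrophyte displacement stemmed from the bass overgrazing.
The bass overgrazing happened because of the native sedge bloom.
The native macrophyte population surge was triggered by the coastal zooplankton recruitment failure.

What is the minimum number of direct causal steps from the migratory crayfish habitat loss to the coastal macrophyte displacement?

Shortest chain: the migratory crayfish habitat loss → the coastal zooplankton recruitment failure → the native sedge bloom → the bass overgrazing → the coastal macrophyte displacement.

4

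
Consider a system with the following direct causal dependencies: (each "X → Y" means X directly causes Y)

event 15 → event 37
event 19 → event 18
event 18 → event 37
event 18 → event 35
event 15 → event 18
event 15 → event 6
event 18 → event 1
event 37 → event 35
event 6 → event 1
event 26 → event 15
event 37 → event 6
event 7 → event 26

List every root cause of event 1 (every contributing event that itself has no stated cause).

event 19, event 7

Tracing upstream from event 1: event 1 ← event 18 ← event 15 ← event 26 ← event 7.
A separate upstream branch: event 1 ← event 18 ← event 19.
Each of those chain origins has no stated cause.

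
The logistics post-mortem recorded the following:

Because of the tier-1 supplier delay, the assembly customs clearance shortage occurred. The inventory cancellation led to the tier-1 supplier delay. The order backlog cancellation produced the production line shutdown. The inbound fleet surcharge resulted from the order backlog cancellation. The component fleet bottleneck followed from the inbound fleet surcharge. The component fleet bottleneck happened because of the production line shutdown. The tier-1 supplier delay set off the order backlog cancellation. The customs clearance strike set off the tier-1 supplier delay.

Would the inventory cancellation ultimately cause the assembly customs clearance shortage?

Yes

There is a causal chain: the inventory cancellation → the tier-1 supplier delay → the assembly customs clearance shortage.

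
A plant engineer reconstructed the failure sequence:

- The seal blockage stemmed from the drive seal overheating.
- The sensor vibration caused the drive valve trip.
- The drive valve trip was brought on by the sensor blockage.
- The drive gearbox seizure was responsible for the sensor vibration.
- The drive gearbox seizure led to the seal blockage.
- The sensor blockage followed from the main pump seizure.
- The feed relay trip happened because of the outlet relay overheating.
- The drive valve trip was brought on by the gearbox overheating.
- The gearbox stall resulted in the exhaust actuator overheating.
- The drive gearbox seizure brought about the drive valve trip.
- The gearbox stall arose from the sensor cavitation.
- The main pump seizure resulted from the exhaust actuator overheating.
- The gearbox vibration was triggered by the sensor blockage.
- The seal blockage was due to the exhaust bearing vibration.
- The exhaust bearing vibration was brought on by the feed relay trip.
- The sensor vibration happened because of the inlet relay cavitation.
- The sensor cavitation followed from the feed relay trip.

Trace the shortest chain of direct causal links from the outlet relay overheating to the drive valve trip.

the outlet relay overheating → the feed relay trip
the feed relay trip → the sensor cavitation
the sensor cavitation → the gearbox stall
the gearbox stall → the exhaust actuator overheating
the exhaust actuator overheating → the main pump seizure
the main pump seizure → the sensor blockage
the sensor blockage → the drive valve trip
Length: 7 steps.

the outlet relay overheating → the feed relay trip → the sensor cavitation → the gearbox stall → the exhaust actuator overheating → the main pump seizure → the sensor blockage → the drive valve trip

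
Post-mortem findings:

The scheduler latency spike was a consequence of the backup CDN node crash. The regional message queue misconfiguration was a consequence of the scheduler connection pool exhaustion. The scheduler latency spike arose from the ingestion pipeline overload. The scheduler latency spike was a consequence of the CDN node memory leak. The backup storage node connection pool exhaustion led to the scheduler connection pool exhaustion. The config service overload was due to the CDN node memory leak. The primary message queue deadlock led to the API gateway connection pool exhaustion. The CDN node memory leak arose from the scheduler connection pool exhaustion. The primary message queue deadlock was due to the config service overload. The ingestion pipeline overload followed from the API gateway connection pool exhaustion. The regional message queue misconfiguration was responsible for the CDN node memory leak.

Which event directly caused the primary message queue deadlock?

Upstream contributors include the backup storage node connection pool exhaustion, the scheduler connection pool exhaustion, the regional message queue misconfiguration, the CDN node memory leak, but only the config service overload feeds directly into the primary message queue deadlock.

the config service overload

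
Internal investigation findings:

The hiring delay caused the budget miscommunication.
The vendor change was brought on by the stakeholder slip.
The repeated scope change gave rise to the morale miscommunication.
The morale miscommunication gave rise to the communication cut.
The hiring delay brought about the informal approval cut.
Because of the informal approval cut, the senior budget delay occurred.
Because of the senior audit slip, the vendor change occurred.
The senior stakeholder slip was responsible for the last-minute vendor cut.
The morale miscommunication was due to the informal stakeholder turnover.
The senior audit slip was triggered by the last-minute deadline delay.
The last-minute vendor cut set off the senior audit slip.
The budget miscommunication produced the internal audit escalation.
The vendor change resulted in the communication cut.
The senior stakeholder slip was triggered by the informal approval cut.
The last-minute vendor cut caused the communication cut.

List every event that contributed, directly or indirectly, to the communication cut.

the hiring delay, the informal approval cut, the informal stakeholder turnover, the last-minute deadline delay, the last-minute vendor cut, the morale miscommunication, the repeated scope change, the senior audit slip, the senior stakeholder slip, the stakeholder slip, the vendor change

Immediate causes of the communication cut: the last-minute vendor cut, the morale miscommunication, the vendor change.
Further upstream: the hiring delay, the informal approval cut, the senior stakeholder slip, the repeated scope change, the last-minute deadline delay, the senior audit slip, the informal stakeholder turnover, the stakeholder slip.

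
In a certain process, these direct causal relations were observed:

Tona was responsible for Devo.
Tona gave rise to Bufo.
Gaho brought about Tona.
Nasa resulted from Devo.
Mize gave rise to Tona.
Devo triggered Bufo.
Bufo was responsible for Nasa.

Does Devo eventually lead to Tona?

No

Devo leads to Bufo, Nasa; Tona is not among them.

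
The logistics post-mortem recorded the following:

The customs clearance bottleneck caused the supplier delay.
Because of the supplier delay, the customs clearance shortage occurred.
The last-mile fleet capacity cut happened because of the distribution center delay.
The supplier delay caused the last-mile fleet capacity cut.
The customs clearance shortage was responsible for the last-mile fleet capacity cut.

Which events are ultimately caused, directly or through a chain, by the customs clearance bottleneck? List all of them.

Direct effects: the supplier delay.
2 steps out: the customs clearance shortage, the last-mile fleet capacity cut.
Not reachable from it: the distribution center delay.

the customs clearance shortage, the last-mile fleet capacity cut, the supplier delay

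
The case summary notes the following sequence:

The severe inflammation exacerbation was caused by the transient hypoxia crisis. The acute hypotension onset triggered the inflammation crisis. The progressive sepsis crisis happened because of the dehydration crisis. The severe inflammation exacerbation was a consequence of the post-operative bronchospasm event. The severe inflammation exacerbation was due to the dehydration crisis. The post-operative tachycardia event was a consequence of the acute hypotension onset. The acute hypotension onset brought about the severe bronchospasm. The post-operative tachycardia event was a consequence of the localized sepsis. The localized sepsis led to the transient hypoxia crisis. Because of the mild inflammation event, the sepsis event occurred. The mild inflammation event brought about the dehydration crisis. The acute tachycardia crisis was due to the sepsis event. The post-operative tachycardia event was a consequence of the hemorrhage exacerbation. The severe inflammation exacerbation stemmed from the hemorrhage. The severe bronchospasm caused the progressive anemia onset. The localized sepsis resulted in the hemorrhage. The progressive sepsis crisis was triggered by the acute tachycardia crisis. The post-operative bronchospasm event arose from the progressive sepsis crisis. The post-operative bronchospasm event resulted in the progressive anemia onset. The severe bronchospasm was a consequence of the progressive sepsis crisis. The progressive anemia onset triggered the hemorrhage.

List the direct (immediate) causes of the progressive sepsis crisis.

Upstream contributors include the mild inflammation event, the sepsis event, but only the acute tachycardia crisis, the dehydration crisis feed directly into the progressive sepsis crisis.

the acute tachycardia crisis, the dehydration crisis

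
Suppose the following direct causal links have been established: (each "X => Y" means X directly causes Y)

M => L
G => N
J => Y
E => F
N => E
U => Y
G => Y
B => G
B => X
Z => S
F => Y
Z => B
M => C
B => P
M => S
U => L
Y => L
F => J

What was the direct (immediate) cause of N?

G

Upstream contributors include Z, B, but only G feeds directly into N.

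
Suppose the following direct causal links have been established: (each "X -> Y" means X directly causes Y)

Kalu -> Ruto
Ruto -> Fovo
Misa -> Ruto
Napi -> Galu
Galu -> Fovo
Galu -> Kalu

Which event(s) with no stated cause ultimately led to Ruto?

Tracing upstream from Ruto: Ruto ← Kalu ← Galu ← Napi.
A separate upstream branch: Ruto ← Misa.
Each of those chain origins has no stated cause.

Misa, Napi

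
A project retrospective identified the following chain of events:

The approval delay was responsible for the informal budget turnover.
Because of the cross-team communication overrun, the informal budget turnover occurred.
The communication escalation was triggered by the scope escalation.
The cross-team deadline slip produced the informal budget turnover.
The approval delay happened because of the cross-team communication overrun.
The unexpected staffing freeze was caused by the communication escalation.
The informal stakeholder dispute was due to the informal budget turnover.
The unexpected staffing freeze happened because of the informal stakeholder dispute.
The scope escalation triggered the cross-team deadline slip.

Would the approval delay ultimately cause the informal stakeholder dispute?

There is a causal chain: the approval delay → the informal budget turnover → the informal stakeholder dispute.

Yes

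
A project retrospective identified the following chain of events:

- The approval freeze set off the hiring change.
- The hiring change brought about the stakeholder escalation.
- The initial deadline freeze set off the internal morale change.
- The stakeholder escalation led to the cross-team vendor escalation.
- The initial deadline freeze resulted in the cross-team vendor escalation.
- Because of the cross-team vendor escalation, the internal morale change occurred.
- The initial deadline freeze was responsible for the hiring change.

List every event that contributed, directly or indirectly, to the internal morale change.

Immediate causes of the internal morale change: the initial deadline freeze, the cross-team vendor escalation.
Further upstream: the hiring change, the stakeholder escalation, the approval freeze.

the approval freeze, the cross-team vendor escalation, the hiring change, the initial deadline freeze, the stakeholder escalation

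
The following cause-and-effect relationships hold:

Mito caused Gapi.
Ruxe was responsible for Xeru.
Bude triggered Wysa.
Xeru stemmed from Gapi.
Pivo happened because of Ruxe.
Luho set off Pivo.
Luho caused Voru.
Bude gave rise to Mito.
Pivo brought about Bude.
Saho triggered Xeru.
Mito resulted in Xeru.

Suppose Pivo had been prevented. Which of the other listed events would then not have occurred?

Downstream of Pivo: Bude, Wysa, Mito, Gapi, Xeru.
Of those, still caused via another path: Xeru.
The remainder have no surviving cause.

Bude, Gapi, Mito, Wysa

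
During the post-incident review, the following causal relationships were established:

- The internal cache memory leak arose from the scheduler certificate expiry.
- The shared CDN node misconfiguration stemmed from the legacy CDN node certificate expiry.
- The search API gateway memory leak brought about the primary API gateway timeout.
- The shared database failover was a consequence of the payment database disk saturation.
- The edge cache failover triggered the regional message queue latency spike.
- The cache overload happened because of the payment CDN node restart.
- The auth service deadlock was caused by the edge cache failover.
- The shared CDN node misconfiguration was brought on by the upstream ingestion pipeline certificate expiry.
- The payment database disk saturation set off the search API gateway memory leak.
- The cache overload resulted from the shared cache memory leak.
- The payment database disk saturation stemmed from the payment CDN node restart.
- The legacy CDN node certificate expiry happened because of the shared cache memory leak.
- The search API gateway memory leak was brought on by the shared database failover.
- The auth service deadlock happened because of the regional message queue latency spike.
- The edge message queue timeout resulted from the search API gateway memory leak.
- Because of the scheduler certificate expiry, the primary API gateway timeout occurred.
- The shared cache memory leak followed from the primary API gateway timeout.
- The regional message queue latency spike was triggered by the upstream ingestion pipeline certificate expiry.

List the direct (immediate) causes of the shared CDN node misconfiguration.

the legacy CDN node certificate expiry, the upstream ingestion pipeline certificate expiry

Upstream contributors include the scheduler certificate expiry, the payment CDN node restart, the payment database disk saturation, the shared database failover, the search API gateway memory leak, the primary API gateway timeout, the shared cache memory leak, but only the legacy CDN node certificate expiry, the upstream ingestion pipeline certificate expiry feed directly into the shared CDN node misconfiguration.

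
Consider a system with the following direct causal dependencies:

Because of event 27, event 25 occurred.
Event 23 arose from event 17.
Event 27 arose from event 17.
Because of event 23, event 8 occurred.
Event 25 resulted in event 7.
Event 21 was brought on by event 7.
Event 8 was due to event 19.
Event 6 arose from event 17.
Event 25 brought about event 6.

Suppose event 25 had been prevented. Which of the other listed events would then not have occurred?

event 21, event 7

Downstream of event 25: event 7, event 6, event 21.
Of those, still caused via another path: event 6.
The remainder have no surviving cause.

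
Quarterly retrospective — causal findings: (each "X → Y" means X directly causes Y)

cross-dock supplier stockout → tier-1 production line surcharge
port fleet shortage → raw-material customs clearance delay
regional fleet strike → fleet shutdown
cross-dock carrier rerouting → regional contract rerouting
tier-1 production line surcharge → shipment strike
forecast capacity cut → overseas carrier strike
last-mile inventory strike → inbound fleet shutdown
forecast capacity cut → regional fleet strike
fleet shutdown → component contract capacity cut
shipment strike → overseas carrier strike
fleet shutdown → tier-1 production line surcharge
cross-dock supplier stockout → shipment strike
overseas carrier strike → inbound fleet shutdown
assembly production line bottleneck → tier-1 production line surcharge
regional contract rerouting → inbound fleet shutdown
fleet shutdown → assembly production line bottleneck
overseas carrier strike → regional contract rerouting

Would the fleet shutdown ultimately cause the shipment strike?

Yes

There is a causal chain: the fleet shutdown → the tier-1 production line surcharge → the shipment strike.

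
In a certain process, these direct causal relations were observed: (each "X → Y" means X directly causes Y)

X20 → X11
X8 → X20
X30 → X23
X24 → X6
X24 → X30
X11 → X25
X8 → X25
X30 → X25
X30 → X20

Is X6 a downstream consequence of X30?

X30 leads to X23, X20, X11, X25; X6 is not among them.

No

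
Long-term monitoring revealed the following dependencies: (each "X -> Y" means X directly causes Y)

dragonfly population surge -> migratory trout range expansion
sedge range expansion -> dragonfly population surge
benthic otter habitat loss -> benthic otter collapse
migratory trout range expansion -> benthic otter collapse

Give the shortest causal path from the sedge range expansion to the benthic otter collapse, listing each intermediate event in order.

the sedge range expansion → the dragonfly population surge → the migratory trout range expansion → the benthic otter collapse

the sedge range expansion → the dragonfly population surge
the dragonfly population surge → the migratory trout range expansion
the migratory trout range expansion → the benthic otter collapse
Length: 3 steps.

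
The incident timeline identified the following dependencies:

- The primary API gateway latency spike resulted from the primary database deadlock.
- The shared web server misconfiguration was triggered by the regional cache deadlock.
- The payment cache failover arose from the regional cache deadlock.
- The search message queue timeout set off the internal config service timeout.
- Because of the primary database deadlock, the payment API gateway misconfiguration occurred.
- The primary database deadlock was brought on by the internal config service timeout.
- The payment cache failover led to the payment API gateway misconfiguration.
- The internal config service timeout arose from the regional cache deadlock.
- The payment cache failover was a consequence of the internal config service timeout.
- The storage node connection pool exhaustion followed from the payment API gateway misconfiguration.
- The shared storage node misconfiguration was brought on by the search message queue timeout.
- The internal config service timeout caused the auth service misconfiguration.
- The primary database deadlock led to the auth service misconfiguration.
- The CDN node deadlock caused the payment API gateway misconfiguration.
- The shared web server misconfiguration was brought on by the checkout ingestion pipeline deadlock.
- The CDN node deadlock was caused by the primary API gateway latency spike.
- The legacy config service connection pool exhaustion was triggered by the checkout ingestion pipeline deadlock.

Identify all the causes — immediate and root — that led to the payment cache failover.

the internal config service timeout, the regional cache deadlock, the search message queue timeout

Immediate causes of the payment cache failover: the regional cache deadlock, the internal config service timeout.
Further upstream: the search message queue timeout.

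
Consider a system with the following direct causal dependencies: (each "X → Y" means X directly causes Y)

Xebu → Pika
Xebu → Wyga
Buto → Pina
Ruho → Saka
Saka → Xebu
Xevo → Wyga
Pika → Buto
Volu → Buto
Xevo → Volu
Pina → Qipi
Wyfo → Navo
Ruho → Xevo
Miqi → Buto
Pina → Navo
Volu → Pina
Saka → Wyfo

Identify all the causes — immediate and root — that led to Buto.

Immediate causes of Buto: Volu, Pika, Miqi.
Further upstream: Ruho, Xevo, Saka, Xebu.

Miqi, Pika, Ruho, Saka, Volu, Xebu, Xevo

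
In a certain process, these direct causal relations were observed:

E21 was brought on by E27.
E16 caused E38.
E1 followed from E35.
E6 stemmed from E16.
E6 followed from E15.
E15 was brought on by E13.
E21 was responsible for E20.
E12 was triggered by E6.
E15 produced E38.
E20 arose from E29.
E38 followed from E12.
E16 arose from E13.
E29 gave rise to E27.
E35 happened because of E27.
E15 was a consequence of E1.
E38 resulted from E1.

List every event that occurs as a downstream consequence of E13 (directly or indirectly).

Direct effects: E16, E15.
2 steps out: E6, E38.
3 steps out: E12.
Not reachable from it: E29, E27, E21, E35, E1, E20.

E12, E15, E16, E38, E6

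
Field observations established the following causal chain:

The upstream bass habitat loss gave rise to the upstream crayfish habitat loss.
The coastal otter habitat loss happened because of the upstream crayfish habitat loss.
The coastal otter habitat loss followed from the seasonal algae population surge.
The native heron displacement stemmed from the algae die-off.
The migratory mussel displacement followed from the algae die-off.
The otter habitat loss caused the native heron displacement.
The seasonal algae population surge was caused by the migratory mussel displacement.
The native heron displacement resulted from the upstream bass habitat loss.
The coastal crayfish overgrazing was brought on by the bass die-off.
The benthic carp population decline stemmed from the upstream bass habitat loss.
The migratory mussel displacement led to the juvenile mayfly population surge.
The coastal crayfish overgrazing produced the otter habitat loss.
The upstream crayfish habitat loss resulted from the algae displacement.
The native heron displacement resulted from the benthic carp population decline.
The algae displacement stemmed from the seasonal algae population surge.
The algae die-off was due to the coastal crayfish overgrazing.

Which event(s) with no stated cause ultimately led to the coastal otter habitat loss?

Tracing upstream from the coastal otter habitat loss: the coastal otter habitat loss ← the seasonal algae population surge ← the migratory mussel displacement ← the algae die-off ← the coastal crayfish overgrazing ← the bass die-off.
A separate upstream branch: the coastal otter habitat loss ← the upstream crayfish habitat loss ← the upstream bass habitat loss.
Each of those chain origins has no stated cause.

the bass die-off, the upstream bass habitat loss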